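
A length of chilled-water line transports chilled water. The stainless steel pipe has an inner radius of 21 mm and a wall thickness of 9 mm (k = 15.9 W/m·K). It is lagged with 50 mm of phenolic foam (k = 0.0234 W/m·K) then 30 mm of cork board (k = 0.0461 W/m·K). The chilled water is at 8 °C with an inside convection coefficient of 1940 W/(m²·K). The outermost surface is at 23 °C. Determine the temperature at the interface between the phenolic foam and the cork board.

T ≈ 20.9 °C

Cylindrical conduction, so R = ln(r₂/r₁)/(2πkL) per layer, in series:
R_inner film = 1/(h_i·2πr₁L) = 1/(1940×2π×0.021×1) = 0.003907 K/W
R_stainless steel pipe wall = ln(30/21)/(2π×15.9×1) = 0.00357 K/W
R_phenolic foam = ln(80/30)/(2π×0.0234×1) = 6.671 K/W
R_cork board = ln(110/80)/(2π×0.0461×1) = 1.099 K/W
R_total = 7.778 K/W
Q = ΔT/R_total = 15/7.778
Q = 1.93 W/m
T_interface = T_inner + Q·ΣR(inner→interface) = 8 + 1.93×6.679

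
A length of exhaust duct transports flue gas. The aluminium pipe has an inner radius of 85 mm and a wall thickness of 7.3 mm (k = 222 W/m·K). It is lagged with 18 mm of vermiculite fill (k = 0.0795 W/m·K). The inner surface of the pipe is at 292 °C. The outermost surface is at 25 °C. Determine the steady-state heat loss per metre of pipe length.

q′ ≈ 748 W/m

For a radial system each layer contributes R = ln(r_out/r_in)/(2πkL); films add R = 1/(hA).
R_aluminium pipe wall = ln(92.3/85)/(2π×222×1) = 5.907×10^-5 K/W
R_vermiculite fill = ln(110.3/92.3)/(2π×0.0795×1) = 0.3567 K/W
R_total = 0.3567 K/W
Q = ΔT/R_total = 267/0.3567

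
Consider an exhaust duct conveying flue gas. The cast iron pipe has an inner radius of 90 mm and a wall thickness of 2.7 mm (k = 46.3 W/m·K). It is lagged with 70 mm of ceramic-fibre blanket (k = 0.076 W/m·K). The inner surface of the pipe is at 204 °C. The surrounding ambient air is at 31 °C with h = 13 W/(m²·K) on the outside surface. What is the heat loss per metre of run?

Cylindrical conduction, so R = ln(r₂/r₁)/(2πkL) per layer, in series:
R_cast iron pipe wall = ln(92.7/90)/(2π×46.3×1) = 1.016×10^-4 K/W
R_ceramic-fibre blanket = ln(162.7/92.7)/(2π×0.076×1) = 1.178 K/W
R_outer film = 1/(h_o·2πr_oL) = 1/(13×2π×0.1627×1) = 0.07525 K/W
R_total = 1.253 K/W
Q = ΔT/R_total = 173/1.253

q′ ≈ 138 W/m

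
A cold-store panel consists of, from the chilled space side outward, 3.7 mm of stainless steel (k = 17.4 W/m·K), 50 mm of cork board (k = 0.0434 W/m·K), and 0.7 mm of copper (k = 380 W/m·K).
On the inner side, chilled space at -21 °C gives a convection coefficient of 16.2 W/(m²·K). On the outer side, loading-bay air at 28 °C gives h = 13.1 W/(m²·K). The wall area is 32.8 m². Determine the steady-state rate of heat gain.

Q ≈ 1250 W

Thermal resistances in series:
R_inner film = 1/(h_i·A) = 1/(16.2×32.8) = 0.001882 K/W
R_stainless steel = L/(kA) = 0.0037/(17.4×32.8) = 6.483×10^-6 K/W
R_cork board = L/(kA) = 0.05/(0.0434×32.8) = 0.03512 K/W
R_copper = L/(kA) = 0.0007/(380×32.8) = 5.616×10^-8 K/W
R_outer film = 1/(h_o·A) = 1/(13.1×32.8) = 0.002327 K/W
R_total = 0.03934 K/W
Q = ΔT / R_total = 49 / 0.03934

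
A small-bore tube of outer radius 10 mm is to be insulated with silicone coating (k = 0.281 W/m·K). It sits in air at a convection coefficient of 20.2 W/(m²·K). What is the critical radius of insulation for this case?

For a cylinder r_cr = k/h = 0.281/20.2
r_cr = 13.9 mm; since the bare radius (10 mm) is below r_cr, adding a thin layer of insulation will *increase* heat loss.

r_cr ≈ 13.9 mm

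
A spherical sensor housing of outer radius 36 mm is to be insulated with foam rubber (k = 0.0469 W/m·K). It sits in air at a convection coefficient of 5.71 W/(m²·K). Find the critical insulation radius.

For a sphere r_cr = 2k/h = 2×0.0469/5.71
r_cr = 16.4 mm; since the bare radius (36 mm) is above r_cr, any added insulation will reduce heat loss.

r_cr ≈ 16.4 mm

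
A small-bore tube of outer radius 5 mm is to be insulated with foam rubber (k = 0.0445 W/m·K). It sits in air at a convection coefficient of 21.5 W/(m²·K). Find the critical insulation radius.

For a cylinder r_cr = k/h = 0.0445/21.5
r_cr = 2.07 mm; since the bare radius (5 mm) is above r_cr, any added insulation will reduce heat loss.

r_cr ≈ 2.07 mm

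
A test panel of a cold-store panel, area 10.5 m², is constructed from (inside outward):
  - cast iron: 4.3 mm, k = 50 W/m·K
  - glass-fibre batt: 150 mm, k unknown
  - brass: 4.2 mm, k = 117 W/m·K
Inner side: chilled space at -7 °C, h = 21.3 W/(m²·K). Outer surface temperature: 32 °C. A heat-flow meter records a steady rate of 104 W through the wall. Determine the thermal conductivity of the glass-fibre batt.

k ≈ 0.0386 W/(m·K)

Using the resistance-network approach (series):
R_inner film = 1/(h_i·A) = 1/(21.3×10.5) = 0.004471 K/W
R_cast iron = L/(kA) = 0.0043/(50×10.5) = 8.19×10^-6 K/W
R_brass = L/(kA) = 0.0042/(117×10.5) = 3.419×10^-6 K/W
Sum of known resistances R_other = 0.004483 K/W
Total R = ΔT/Q = 39/104 = 0.375 K/W
R_glass-fibre batt = R_total − R_other = 0.3705 K/W
k = L/(R·A) = 0.15/(0.3705×10.5)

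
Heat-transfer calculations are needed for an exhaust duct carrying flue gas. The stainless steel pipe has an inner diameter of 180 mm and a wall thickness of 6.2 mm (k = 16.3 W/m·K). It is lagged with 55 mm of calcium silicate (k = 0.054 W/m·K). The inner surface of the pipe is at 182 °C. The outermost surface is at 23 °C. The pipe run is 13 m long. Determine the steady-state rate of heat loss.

Q ≈ 1550 W

Cylindrical conduction, so R = ln(r₂/r₁)/(2πkL) per layer, in series:
R_stainless steel pipe wall = ln(96.2/90)/(2π×16.3×13) = 5.004×10^-5 K/W
R_calcium silicate = ln(151.2/96.2)/(2π×0.054×13) = 0.1025 K/W
R_total = 0.1026 K/W
Q = ΔT/R_total = 159/0.1026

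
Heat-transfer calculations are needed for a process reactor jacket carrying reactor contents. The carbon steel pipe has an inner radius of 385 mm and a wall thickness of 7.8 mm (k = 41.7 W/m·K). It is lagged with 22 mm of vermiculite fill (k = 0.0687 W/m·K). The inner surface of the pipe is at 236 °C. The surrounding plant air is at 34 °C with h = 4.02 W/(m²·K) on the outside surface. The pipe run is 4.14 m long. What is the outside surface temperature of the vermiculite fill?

Cylindrical conduction, so R = ln(r₂/r₁)/(2πkL) per layer, in series:
R_carbon steel pipe wall = ln(392.8/385)/(2π×41.7×4.14) = 1.849×10^-5 K/W
R_vermiculite fill = ln(414.8/392.8)/(2π×0.0687×4.14) = 0.03049 K/W
R_outer film = 1/(h_o·2πr_oL) = 1/(4.02×2π×0.4148×4.14) = 0.02305 K/W
R_total = 0.05357 K/W
Q = ΔT/R_total = 202/0.05357
Q = 3770 W
T_interface = T_inner − Q·ΣR(inner→interface) = 236 − 3770×0.03051

T ≈ 121 °C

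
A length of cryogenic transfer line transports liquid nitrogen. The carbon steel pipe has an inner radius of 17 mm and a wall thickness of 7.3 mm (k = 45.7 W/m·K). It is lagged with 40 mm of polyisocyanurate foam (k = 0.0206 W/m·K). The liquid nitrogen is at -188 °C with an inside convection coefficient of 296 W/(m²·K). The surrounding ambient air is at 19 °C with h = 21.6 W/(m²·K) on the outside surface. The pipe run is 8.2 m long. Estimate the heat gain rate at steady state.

Cylindrical conduction, so R = ln(r₂/r₁)/(2πkL) per layer, in series:
R_inner film = 1/(h_i·2πr₁L) = 1/(296×2π×0.017×8.2) = 0.003857 K/W
R_carbon steel pipe wall = ln(24.3/17)/(2π×45.7×8.2) = 1.517×10^-4 K/W
R_polyisocyanurate foam = ln(64.3/24.3)/(2π×0.0206×8.2) = 0.9168 K/W
R_outer film = 1/(h_o·2πr_oL) = 1/(21.6×2π×0.0643×8.2) = 0.01397 K/W
R_total = 0.9348 K/W
Q = ΔT/R_total = 207/0.9348

Q ≈ 221 W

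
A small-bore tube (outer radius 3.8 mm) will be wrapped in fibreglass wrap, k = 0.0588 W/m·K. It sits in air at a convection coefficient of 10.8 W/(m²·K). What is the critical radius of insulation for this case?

r_cr ≈ 5.44 mm

For a cylinder r_cr = k/h = 0.0588/10.8
r_cr = 5.44 mm; since the bare radius (3.8 mm) is below r_cr, adding a thin layer of insulation will *increase* heat loss.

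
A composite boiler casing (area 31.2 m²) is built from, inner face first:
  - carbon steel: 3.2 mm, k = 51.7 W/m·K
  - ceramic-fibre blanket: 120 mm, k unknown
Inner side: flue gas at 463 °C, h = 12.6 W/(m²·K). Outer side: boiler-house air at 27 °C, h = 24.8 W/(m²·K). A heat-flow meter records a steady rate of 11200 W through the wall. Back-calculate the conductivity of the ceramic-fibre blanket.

k ≈ 0.11 W/(m·K)

Model the wall as resistances in series:
R_inner film = 1/(h_i·A) = 1/(12.6×31.2) = 0.002544 K/W
R_carbon steel = L/(kA) = 0.0032/(51.7×31.2) = 1.984×10^-6 K/W
R_outer film = 1/(h_o·A) = 1/(24.8×31.2) = 0.001292 K/W
Sum of known resistances R_other = 0.003838 K/W
Total R = ΔT/Q = 436/11200 = 0.03893 K/W
R_ceramic-fibre blanket = R_total − R_other = 0.03509 K/W
k = L/(R·A) = 0.12/(0.03509×31.2)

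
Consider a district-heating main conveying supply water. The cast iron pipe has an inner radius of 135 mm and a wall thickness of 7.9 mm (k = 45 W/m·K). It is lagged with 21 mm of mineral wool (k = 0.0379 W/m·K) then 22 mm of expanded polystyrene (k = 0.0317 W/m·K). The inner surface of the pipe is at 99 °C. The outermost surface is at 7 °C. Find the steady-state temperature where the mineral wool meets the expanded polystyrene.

T ≈ 55.1 °C

For a radial system each layer contributes R = ln(r_out/r_in)/(2πkL); films add R = 1/(hA).
R_cast iron pipe wall = ln(142.9/135)/(2π×45×1) = 2.011×10^-4 K/W
R_mineral wool = ln(163.9/142.9)/(2π×0.0379×1) = 0.5758 K/W
R_expanded polystyrene = ln(185.9/163.9)/(2π×0.0317×1) = 0.6324 K/W
R_total = 1.208 K/W
Q = ΔT/R_total = 92/1.208
Q = 76.1 W/m
T_interface = T_inner − Q·ΣR(inner→interface) = 99 − 76.1×0.576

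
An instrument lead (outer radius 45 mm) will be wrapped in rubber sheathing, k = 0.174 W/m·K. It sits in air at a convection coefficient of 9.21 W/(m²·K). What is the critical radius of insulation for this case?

For a cylinder r_cr = k/h = 0.174/9.21
r_cr = 18.9 mm; since the bare radius (45 mm) is above r_cr, any added insulation will reduce heat loss.

r_cr ≈ 18.9 mm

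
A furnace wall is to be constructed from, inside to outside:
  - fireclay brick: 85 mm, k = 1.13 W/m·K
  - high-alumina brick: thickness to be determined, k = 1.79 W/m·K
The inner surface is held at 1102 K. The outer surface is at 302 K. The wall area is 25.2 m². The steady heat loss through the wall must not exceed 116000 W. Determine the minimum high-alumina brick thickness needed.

L ≈ 176 mm

Series thermal resistances:
R_fireclay brick = L/(kA) = 0.085/(1.13×25.2) = 0.002985 K/W
Sum of the known resistances R_other = 0.002985 K/W
Required total resistance R_tot = ΔT/Q_allow = 800/116000 = 0.006897 K/W
R_high-alumina brick = R_tot − R_other = 0.003912 K/W
L = R·k·A = 0.003912×1.79×25.2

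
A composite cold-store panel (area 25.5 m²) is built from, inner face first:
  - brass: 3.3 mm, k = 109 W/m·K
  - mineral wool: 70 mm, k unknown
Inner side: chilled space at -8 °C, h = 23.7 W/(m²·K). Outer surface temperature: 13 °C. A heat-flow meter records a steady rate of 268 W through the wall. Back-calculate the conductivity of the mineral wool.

Series thermal resistances:
R_inner film = 1/(h_i·A) = 1/(23.7×25.5) = 0.001655 K/W
R_brass = L/(kA) = 0.0033/(109×25.5) = 1.187×10^-6 K/W
Sum of known resistances R_other = 0.001656 K/W
Total R = ΔT/Q = 21/268 = 0.07836 K/W
R_mineral wool = R_total − R_other = 0.0767 K/W
k = L/(R·A) = 0.07/(0.0767×25.5)

k ≈ 0.0358 W/(m·K)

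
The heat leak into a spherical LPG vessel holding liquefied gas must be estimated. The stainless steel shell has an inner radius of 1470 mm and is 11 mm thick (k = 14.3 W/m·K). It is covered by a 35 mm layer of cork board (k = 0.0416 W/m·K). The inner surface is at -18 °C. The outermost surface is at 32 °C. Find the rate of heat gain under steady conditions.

Radial (spherical) resistances in series:
R_stainless steel shell = (1/1.47 − 1/1.481)/(4π×14.3) = 2.812×10^-5 K/W
R_cork board = (1/1.481 − 1/1.516)/(4π×0.0416) = 0.02982 K/W
R_total = 0.02985 K/W
Q = ΔT/R_total = 50/0.02985

Q ≈ 1680 W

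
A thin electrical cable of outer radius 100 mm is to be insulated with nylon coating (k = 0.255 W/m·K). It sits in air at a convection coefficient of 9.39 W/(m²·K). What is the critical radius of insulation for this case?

For a cylinder r_cr = k/h = 0.255/9.39
r_cr = 27.2 mm; since the bare radius (100 mm) is above r_cr, any added insulation will reduce heat loss.

r_cr ≈ 27.2 mm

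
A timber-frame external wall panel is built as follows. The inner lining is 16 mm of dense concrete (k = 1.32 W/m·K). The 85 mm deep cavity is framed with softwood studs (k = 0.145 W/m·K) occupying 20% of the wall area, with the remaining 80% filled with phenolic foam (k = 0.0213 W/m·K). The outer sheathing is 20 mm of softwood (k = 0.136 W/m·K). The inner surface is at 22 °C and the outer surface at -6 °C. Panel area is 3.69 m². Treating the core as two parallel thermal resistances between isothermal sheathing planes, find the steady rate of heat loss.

Q ≈ 51.5 W

Sheathing layers in series; stud and cavity paths in parallel between them.
R_inner = 0.016/(1.32×3.69) = 0.003285 K/W
R_stud  = 0.085/(0.145×0.2×3.69) = 0.7943 K/W
R_cav   = 0.085/(0.0213×0.8×3.69) = 1.352 K/W
1/R_core = 1/R_stud + 1/R_cav → R_core = 0.5003 K/W
R_outer = 0.02/(0.136×3.69) = 0.03985 K/W
R_total = 0.5435 K/W
Q = ΔT/R_total = 28/0.5435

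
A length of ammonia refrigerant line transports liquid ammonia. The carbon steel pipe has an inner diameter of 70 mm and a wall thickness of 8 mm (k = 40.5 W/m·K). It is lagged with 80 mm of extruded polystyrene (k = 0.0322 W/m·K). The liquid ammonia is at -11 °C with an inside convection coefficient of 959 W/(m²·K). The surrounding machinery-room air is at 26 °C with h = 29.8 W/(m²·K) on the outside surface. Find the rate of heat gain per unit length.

For a radial system each layer contributes R = ln(r_out/r_in)/(2πkL); films add R = 1/(hA).
R_inner film = 1/(h_i·2πr₁L) = 1/(959×2π×0.035×1) = 0.004742 K/W
R_carbon steel pipe wall = ln(43/35)/(2π×40.5×1) = 8.089×10^-4 K/W
R_extruded polystyrene = ln(123/43)/(2π×0.0322×1) = 5.195 K/W
R_outer film = 1/(h_o·2πr_oL) = 1/(29.8×2π×0.123×1) = 0.04342 K/W
R_total = 5.244 K/W
Q = ΔT/R_total = 37/5.244

q′ ≈ 7.06 W/m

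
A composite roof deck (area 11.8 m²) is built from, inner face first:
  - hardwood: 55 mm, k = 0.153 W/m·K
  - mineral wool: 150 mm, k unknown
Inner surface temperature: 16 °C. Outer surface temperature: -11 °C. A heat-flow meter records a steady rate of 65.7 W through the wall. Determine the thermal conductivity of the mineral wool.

Using the resistance-network approach (series):
R_hardwood = L/(kA) = 0.055/(0.153×11.8) = 0.03046 K/W
Sum of known resistances R_other = 0.03046 K/W
Total R = ΔT/Q = 27/65.7 = 0.411 K/W
R_mineral wool = R_total − R_other = 0.3805 K/W
k = L/(R·A) = 0.15/(0.3805×11.8)

k ≈ 0.0334 W/(m·K)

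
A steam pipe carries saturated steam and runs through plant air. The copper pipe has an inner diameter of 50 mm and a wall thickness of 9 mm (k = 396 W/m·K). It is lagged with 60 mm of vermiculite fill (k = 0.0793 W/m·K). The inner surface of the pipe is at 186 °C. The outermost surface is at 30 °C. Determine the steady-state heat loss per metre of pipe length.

Radial resistances (cylindrical: R_cond = ln(r_o/r_i)/(2πkL), R_conv = 1/(h·2πrL)):
R_copper pipe wall = ln(34/25)/(2π×396×1) = 1.236×10^-4 K/W
R_vermiculite fill = ln(94/34)/(2π×0.0793×1) = 2.041 K/W
R_total = 2.041 K/W
Q = ΔT/R_total = 156/2.041

q′ ≈ 76.4 W/m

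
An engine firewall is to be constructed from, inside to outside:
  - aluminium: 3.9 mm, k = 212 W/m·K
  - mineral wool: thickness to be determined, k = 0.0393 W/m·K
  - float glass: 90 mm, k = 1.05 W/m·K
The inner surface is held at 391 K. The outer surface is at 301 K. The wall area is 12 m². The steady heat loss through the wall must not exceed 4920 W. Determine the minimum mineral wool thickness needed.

L ≈ 5.26 mm

Series thermal resistances:
R_aluminium = L/(kA) = 0.0039/(212×12) = 1.533×10^-6 K/W
R_float glass = L/(kA) = 0.09/(1.05×12) = 0.007143 K/W
Sum of the known resistances R_other = 0.007144 K/W
Required total resistance R_tot = ΔT/Q_allow = 90/4920 = 0.01829 K/W
R_mineral wool = R_tot − R_other = 0.01115 K/W
L = R·k·A = 0.01115×0.0393×12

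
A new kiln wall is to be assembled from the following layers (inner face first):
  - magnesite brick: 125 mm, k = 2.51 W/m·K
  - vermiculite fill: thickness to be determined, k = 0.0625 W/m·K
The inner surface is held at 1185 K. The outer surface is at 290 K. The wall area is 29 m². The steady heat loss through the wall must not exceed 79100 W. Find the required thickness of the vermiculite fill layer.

L ≈ 17.4 mm

Treating each layer as a thermal resistance in series:
R_magnesite brick = L/(kA) = 0.125/(2.51×29) = 0.001717 K/W
Sum of the known resistances R_other = 0.001717 K/W
Required total resistance R_tot = ΔT/Q_allow = 895/79100 = 0.01131 K/W
R_vermiculite fill = R_tot − R_other = 0.009598 K/W
L = R·k·A = 0.009598×0.0625×29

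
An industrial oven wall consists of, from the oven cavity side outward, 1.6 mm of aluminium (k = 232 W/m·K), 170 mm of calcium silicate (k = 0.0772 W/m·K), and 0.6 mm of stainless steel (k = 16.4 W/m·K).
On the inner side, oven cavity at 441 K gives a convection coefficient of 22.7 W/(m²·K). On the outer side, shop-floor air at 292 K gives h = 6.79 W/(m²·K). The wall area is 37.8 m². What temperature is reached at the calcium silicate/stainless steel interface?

Thermal resistances in series:
R_inner film = 1/(h_i·A) = 1/(22.7×37.8) = 0.001165 K/W
R_aluminium = L/(kA) = 0.0016/(232×37.8) = 1.824×10^-7 K/W
R_calcium silicate = L/(kA) = 0.17/(0.0772×37.8) = 0.05826 K/W
R_stainless steel = L/(kA) = 0.0006/(16.4×37.8) = 9.679×10^-7 K/W
R_outer film = 1/(h_o·A) = 1/(6.79×37.8) = 0.003896 K/W
R_total = 0.06332 K/W;  Q = ΔT/R_total = 149/0.06332 = 2353 W
T_interface = T_inner − Q·ΣR(inner→interface) = 441 − 2350×0.05942

T ≈ 301 K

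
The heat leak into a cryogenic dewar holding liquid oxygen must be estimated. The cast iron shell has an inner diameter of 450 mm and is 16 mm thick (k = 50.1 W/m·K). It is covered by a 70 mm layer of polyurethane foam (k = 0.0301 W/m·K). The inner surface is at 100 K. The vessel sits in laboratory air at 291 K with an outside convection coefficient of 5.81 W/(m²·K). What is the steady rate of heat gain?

Q ≈ 73.1 W

Radial (spherical) resistances in series:
R_cast iron shell = (1/0.225 − 1/0.241)/(4π×50.1) = 4.687×10^-4 K/W
R_polyurethane foam = (1/0.241 − 1/0.311)/(4π×0.0301) = 2.469 K/W
R_outer film = 1/(h·4πr_o²) = 1/(5.81×4π×0.311²) = 0.1416 K/W
R_total = 2.611 K/W
Q = ΔT/R_total = 191/2.611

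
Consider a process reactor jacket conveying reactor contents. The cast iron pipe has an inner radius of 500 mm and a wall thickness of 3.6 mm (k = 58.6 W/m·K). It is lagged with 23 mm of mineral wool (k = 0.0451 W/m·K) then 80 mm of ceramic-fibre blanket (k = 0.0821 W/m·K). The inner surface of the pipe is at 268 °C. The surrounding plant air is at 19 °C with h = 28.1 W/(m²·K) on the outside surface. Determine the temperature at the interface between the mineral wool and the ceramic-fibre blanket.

Treating each annulus and film as a series resistance:
R_cast iron pipe wall = ln(503.6/500)/(2π×58.6×1) = 1.948×10^-5 K/W
R_mineral wool = ln(526.6/503.6)/(2π×0.0451×1) = 0.1576 K/W
R_ceramic-fibre blanket = ln(606.6/526.6)/(2π×0.0821×1) = 0.2742 K/W
R_outer film = 1/(h_o·2πr_oL) = 1/(28.1×2π×0.6066×1) = 0.009337 K/W
R_total = 0.4411 K/W
Q = ΔT/R_total = 249/0.4411
Q = 564 W/m
T_interface = T_inner − Q·ΣR(inner→interface) = 268 − 564×0.1576

T ≈ 179 °C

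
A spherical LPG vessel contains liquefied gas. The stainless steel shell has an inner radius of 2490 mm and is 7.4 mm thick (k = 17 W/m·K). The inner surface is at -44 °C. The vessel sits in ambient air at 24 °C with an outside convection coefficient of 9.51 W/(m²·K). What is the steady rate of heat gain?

Radial (spherical) resistances in series:
R_stainless steel shell = (1/2.49 − 1/2.4974)/(4π×17) = 5.57×10^-6 K/W
R_outer film = 1/(h·4πr_o²) = 1/(9.51×4π×2.4974²) = 0.001342 K/W
R_total = 0.001347 K/W
Q = ΔT/R_total = 68/0.001347

Q ≈ 50500 W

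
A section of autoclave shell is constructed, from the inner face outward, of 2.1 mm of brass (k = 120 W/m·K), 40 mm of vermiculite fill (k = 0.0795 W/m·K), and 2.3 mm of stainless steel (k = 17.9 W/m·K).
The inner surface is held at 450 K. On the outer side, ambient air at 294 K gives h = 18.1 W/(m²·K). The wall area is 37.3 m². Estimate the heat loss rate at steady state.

Using the resistance-network approach (series):
R_brass = L/(kA) = 0.0021/(120×37.3) = 4.692×10^-7 K/W
R_vermiculite fill = L/(kA) = 0.04/(0.0795×37.3) = 0.01349 K/W
R_stainless steel = L/(kA) = 0.0023/(17.9×37.3) = 3.445×10^-6 K/W
R_outer film = 1/(h_o·A) = 1/(18.1×37.3) = 0.001481 K/W
R_total = 0.01497 K/W
Q = ΔT / R_total = 156 / 0.01497

Q ≈ 10400 W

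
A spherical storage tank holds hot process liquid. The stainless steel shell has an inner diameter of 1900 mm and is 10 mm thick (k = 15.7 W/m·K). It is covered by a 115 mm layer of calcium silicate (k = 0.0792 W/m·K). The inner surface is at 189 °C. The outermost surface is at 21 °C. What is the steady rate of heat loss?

Q ≈ 1500 W

Radial (spherical) resistances in series:
R_stainless steel shell = (1/0.95 − 1/0.96)/(4π×15.7) = 5.558×10^-5 K/W
R_calcium silicate = (1/0.96 − 1/1.075)/(4π×0.0792) = 0.112 K/W
R_total = 0.112 K/W
Q = ΔT/R_total = 168/0.112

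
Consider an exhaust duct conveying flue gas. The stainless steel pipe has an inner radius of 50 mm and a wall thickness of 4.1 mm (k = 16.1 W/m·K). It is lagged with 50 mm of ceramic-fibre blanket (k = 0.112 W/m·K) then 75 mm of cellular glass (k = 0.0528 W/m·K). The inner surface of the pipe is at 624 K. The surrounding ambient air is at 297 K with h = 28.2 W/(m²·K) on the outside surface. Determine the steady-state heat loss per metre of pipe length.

For a radial system each layer contributes R = ln(r_out/r_in)/(2πkL); films add R = 1/(hA).
R_stainless steel pipe wall = ln(54.1/50)/(2π×16.1×1) = 7.791×10^-4 K/W
R_ceramic-fibre blanket = ln(104.1/54.1)/(2π×0.112×1) = 0.9301 K/W
R_cellular glass = ln(179.1/104.1)/(2π×0.0528×1) = 1.636 K/W
R_outer film = 1/(h_o·2πr_oL) = 1/(28.2×2π×0.1791×1) = 0.03151 K/W
R_total = 2.598 K/W
Q = ΔT/R_total = 327/2.598

q′ ≈ 126 W/m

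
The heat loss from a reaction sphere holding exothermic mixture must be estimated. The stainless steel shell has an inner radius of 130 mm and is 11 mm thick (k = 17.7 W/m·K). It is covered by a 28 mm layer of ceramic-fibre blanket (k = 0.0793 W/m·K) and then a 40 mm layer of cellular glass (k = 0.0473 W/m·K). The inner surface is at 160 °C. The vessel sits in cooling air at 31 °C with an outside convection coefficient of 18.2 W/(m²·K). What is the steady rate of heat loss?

Q ≈ 40.5 W

Spherical conduction: R = (1/r_in − 1/r_out)/(4πk) per layer; series-sum.
R_stainless steel shell = (1/0.13 − 1/0.141)/(4π×17.7) = 0.002698 K/W
R_ceramic-fibre blanket = (1/0.141 − 1/0.169)/(4π×0.0793) = 1.179 K/W
R_cellular glass = (1/0.169 − 1/0.209)/(4π×0.0473) = 1.905 K/W
R_outer film = 1/(h·4πr_o²) = 1/(18.2×4π×0.209²) = 0.1001 K/W
R_total = 3.187 K/W
Q = ΔT/R_total = 129/3.187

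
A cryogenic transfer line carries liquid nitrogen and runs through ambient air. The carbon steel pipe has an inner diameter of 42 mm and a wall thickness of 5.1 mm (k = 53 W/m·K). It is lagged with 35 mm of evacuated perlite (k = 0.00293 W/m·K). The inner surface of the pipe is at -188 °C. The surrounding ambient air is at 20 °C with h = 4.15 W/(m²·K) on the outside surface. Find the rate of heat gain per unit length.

q′ ≈ 4.44 W/m

Treating each annulus and film as a series resistance:
R_carbon steel pipe wall = ln(26.1/21)/(2π×53×1) = 6.529×10^-4 K/W
R_evacuated perlite = ln(61.1/26.1)/(2π×0.00293×1) = 46.2 K/W
R_outer film = 1/(h_o·2πr_oL) = 1/(4.15×2π×0.0611×1) = 0.6277 K/W
R_total = 46.83 K/W
Q = ΔT/R_total = 208/46.83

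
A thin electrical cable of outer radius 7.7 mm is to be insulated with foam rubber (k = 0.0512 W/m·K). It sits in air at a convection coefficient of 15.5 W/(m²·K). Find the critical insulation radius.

For a cylinder r_cr = k/h = 0.0512/15.5
r_cr = 3.3 mm; since the bare radius (7.7 mm) is above r_cr, any added insulation will reduce heat loss.

r_cr ≈ 3.3 mm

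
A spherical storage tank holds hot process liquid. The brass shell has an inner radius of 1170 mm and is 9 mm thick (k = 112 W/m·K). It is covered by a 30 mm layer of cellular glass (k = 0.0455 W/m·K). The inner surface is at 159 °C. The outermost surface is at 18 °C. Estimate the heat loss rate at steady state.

Spherical conduction: R = (1/r_in − 1/r_out)/(4πk) per layer; series-sum.
R_brass shell = (1/1.17 − 1/1.179)/(4π×112) = 4.636×10^-6 K/W
R_cellular glass = (1/1.179 − 1/1.209)/(4π×0.0455) = 0.03681 K/W
R_total = 0.03681 K/W
Q = ΔT/R_total = 141/0.03681

Q ≈ 3830 W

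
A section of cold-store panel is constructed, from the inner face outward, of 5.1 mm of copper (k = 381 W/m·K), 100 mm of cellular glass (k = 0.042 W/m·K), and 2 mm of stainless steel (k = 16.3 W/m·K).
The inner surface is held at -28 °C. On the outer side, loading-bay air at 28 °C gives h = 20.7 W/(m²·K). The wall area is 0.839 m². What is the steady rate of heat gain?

Q ≈ 19.3 W

Model the wall as resistances in series:
R_copper = L/(kA) = 0.0051/(381×0.839) = 1.595×10^-5 K/W
R_cellular glass = L/(kA) = 0.1/(0.042×0.839) = 2.838 K/W
R_stainless steel = L/(kA) = 0.002/(16.3×0.839) = 1.462×10^-4 K/W
R_outer film = 1/(h_o·A) = 1/(20.7×0.839) = 0.05758 K/W
R_total = 2.896 K/W
Q = ΔT / R_total = 56 / 2.896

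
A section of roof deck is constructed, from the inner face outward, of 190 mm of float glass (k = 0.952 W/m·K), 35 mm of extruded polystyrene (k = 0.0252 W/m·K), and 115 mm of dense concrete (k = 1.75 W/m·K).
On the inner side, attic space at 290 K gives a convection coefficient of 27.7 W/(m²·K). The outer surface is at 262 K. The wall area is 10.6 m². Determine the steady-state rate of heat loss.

Thermal resistances in series:
R_inner film = 1/(h_i·A) = 1/(27.7×10.6) = 0.003406 K/W
R_float glass = L/(kA) = 0.19/(0.952×10.6) = 0.01883 K/W
R_extruded polystyrene = L/(kA) = 0.035/(0.0252×10.6) = 0.131 K/W
R_dense concrete = L/(kA) = 0.115/(1.75×10.6) = 0.006199 K/W
R_total = 0.1595 K/W
Q = ΔT / R_total = 28 / 0.1595

Q ≈ 176 W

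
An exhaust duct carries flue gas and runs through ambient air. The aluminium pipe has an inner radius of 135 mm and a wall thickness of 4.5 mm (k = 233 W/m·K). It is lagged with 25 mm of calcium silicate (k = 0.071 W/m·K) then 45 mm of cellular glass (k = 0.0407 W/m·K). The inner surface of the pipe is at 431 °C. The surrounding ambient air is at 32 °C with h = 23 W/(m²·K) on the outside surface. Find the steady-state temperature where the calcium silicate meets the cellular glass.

T ≈ 322 °C

Radial resistances (cylindrical: R_cond = ln(r_o/r_i)/(2πkL), R_conv = 1/(h·2πrL)):
R_aluminium pipe wall = ln(139.5/135)/(2π×233×1) = 2.24×10^-5 K/W
R_calcium silicate = ln(164.5/139.5)/(2π×0.071×1) = 0.3695 K/W
R_cellular glass = ln(209.5/164.5)/(2π×0.0407×1) = 0.9456 K/W
R_outer film = 1/(h_o·2πr_oL) = 1/(23×2π×0.2095×1) = 0.03303 K/W
R_total = 1.348 K/W
Q = ΔT/R_total = 399/1.348
Q = 296 W/m
T_interface = T_inner − Q·ΣR(inner→interface) = 431 − 296×0.3695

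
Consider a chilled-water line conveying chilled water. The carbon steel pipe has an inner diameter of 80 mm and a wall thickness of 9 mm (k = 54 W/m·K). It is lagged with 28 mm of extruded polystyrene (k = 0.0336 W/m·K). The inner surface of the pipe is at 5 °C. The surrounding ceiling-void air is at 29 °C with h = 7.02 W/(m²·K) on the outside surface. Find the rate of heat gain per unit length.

q′ ≈ 9.85 W/m

Per-layer cylindrical resistances, series-summed:
R_carbon steel pipe wall = ln(49/40)/(2π×54×1) = 5.981×10^-4 K/W
R_extruded polystyrene = ln(77/49)/(2π×0.0336×1) = 2.141 K/W
R_outer film = 1/(h_o·2πr_oL) = 1/(7.02×2π×0.077×1) = 0.2944 K/W
R_total = 2.436 K/W
Q = ΔT/R_total = 24/2.436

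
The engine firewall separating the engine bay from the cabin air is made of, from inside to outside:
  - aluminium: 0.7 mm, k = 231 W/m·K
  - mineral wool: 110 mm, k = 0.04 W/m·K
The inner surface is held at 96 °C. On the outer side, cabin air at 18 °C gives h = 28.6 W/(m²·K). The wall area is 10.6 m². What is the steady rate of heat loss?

Q ≈ 297 W

Thermal resistances in series:
R_aluminium = L/(kA) = 0.0007/(231×10.6) = 2.859×10^-7 K/W
R_mineral wool = L/(kA) = 0.11/(0.04×10.6) = 0.2594 K/W
R_outer film = 1/(h_o·A) = 1/(28.6×10.6) = 0.003299 K/W
R_total = 0.2627 K/W
Q = ΔT / R_total = 78 / 0.2627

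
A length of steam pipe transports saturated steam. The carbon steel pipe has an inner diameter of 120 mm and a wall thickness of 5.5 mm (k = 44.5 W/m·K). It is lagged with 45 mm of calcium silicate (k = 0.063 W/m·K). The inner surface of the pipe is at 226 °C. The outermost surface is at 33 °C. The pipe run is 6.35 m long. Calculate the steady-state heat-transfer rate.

For a radial system each layer contributes R = ln(r_out/r_in)/(2πkL); films add R = 1/(hA).
R_carbon steel pipe wall = ln(65.5/60)/(2π×44.5×6.35) = 4.94×10^-5 K/W
R_calcium silicate = ln(110.5/65.5)/(2π×0.063×6.35) = 0.2081 K/W
R_total = 0.2081 K/W
Q = ΔT/R_total = 193/0.2081

Q ≈ 927 W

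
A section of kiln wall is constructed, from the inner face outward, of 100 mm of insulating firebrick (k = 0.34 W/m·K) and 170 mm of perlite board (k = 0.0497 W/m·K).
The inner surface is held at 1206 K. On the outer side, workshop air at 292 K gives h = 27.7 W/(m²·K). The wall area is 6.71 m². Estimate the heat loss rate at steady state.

Treating each layer as a thermal resistance in series:
R_insulating firebrick = L/(kA) = 0.1/(0.34×6.71) = 0.04383 K/W
R_perlite board = L/(kA) = 0.17/(0.0497×6.71) = 0.5098 K/W
R_outer film = 1/(h_o·A) = 1/(27.7×6.71) = 0.00538 K/W
R_total = 0.559 K/W
Q = ΔT / R_total = 914 / 0.559

Q ≈ 1640 W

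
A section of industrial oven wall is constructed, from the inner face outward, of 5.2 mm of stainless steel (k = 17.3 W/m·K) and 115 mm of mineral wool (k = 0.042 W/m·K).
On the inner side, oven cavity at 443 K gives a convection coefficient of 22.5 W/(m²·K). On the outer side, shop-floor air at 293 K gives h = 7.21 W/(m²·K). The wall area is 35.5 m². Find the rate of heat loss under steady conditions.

Q ≈ 1820 W

Using the resistance-network approach (series):
R_inner film = 1/(h_i·A) = 1/(22.5×35.5) = 0.001252 K/W
R_stainless steel = L/(kA) = 0.0052/(17.3×35.5) = 8.467×10^-6 K/W
R_mineral wool = L/(kA) = 0.115/(0.042×35.5) = 0.07713 K/W
R_outer film = 1/(h_o·A) = 1/(7.21×35.5) = 0.003907 K/W
R_total = 0.0823 K/W
Q = ΔT / R_total = 150 / 0.0823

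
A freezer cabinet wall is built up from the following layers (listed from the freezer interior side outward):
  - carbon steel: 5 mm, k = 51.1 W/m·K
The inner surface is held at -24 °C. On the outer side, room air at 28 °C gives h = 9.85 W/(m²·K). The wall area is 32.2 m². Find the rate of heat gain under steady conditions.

Q ≈ 16500 W

Treating each layer as a thermal resistance in series:
R_carbon steel = L/(kA) = 0.005/(51.1×32.2) = 3.039×10^-6 K/W
R_outer film = 1/(h_o·A) = 1/(9.85×32.2) = 0.003153 K/W
R_total = 0.003156 K/W
Q = ΔT / R_total = 52 / 0.003156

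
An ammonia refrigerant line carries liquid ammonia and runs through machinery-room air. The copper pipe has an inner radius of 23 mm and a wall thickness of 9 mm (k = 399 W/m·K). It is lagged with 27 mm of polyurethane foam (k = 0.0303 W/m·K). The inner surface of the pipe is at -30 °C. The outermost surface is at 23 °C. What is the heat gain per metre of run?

q′ ≈ 16.5 W/m

Cylindrical conduction, so R = ln(r₂/r₁)/(2πkL) per layer, in series:
R_copper pipe wall = ln(32/23)/(2π×399×1) = 1.317×10^-4 K/W
R_polyurethane foam = ln(59/32)/(2π×0.0303×1) = 3.214 K/W
R_total = 3.214 K/W
Q = ΔT/R_total = 53/3.214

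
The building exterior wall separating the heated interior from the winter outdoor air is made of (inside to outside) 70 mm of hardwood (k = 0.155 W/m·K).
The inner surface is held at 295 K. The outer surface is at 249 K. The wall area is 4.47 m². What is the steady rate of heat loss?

Thermal resistances in series:
R_hardwood = L/(kA) = 0.07/(0.155×4.47) = 0.101 K/W
R_total = 0.101 K/W
Q = ΔT / R_total = 46 / 0.101

Q ≈ 455 W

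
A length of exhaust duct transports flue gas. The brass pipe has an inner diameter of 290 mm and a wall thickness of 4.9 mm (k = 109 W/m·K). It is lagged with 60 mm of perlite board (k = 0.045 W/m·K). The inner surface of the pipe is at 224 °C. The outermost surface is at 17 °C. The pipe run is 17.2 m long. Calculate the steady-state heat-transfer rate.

Q ≈ 2990 W

Cylindrical conduction, so R = ln(r₂/r₁)/(2πkL) per layer, in series:
R_brass pipe wall = ln(149.9/145)/(2π×109×17.2) = 2.821×10^-6 K/W
R_perlite board = ln(209.9/149.9)/(2π×0.045×17.2) = 0.06923 K/W
R_total = 0.06923 K/W
Q = ΔT/R_total = 207/0.06923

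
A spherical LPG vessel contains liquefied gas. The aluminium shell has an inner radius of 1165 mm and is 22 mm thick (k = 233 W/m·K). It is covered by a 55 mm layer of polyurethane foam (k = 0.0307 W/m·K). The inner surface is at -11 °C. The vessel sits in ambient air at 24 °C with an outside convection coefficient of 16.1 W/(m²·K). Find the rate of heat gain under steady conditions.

Radial (spherical) resistances in series:
R_aluminium shell = (1/1.165 − 1/1.187)/(4π×233) = 5.434×10^-6 K/W
R_polyurethane foam = (1/1.187 − 1/1.242)/(4π×0.0307) = 0.0967 K/W
R_outer film = 1/(h·4πr_o²) = 1/(16.1×4π×1.242²) = 0.003204 K/W
R_total = 0.09991 K/W
Q = ΔT/R_total = 35/0.09991

Q ≈ 350 W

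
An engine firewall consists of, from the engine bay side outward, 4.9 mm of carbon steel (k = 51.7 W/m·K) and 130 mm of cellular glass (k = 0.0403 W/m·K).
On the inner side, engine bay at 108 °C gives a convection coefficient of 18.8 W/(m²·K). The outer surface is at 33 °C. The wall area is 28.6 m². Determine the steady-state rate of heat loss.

Q ≈ 654 W

Series thermal resistances:
R_inner film = 1/(h_i·A) = 1/(18.8×28.6) = 0.00186 K/W
R_carbon steel = L/(kA) = 0.0049/(51.7×28.6) = 3.314×10^-6 K/W
R_cellular glass = L/(kA) = 0.13/(0.0403×28.6) = 0.1128 K/W
R_total = 0.1147 K/W
Q = ΔT / R_total = 75 / 0.1147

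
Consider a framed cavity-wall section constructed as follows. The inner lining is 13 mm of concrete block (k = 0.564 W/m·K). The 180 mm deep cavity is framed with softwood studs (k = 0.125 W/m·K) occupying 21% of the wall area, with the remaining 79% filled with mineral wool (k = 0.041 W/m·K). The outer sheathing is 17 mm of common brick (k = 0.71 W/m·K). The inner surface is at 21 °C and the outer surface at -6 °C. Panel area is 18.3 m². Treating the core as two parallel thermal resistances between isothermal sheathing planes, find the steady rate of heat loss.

Sheathing layers in series; stud and cavity paths in parallel between them.
R_inner = 0.013/(0.564×18.3) = 0.00126 K/W
R_stud  = 0.18/(0.125×0.21×18.3) = 0.3747 K/W
R_cav   = 0.18/(0.041×0.79×18.3) = 0.3037 K/W
1/R_core = 1/R_stud + 1/R_cav → R_core = 0.1677 K/W
R_outer = 0.017/(0.71×18.3) = 0.001308 K/W
R_total = 0.1703 K/W
Q = ΔT/R_total = 27/0.1703

Q ≈ 159 W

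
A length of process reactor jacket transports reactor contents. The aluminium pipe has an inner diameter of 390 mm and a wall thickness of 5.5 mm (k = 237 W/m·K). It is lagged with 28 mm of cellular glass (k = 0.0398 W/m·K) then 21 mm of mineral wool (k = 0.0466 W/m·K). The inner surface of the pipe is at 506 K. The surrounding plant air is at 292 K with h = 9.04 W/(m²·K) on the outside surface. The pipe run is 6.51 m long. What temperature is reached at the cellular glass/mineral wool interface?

T ≈ 381 K

Radial resistances (cylindrical: R_cond = ln(r_o/r_i)/(2πkL), R_conv = 1/(h·2πrL)):
R_aluminium pipe wall = ln(200.5/195)/(2π×237×6.51) = 2.869×10^-6 K/W
R_cellular glass = ln(228.5/200.5)/(2π×0.0398×6.51) = 0.0803 K/W
R_mineral wool = ln(249.5/228.5)/(2π×0.0466×6.51) = 0.04613 K/W
R_outer film = 1/(h_o·2πr_oL) = 1/(9.04×2π×0.2495×6.51) = 0.01084 K/W
R_total = 0.1373 K/W
Q = ΔT/R_total = 214/0.1373
Q = 1560 W
T_interface = T_inner − Q·ΣR(inner→interface) = 506 − 1560×0.0803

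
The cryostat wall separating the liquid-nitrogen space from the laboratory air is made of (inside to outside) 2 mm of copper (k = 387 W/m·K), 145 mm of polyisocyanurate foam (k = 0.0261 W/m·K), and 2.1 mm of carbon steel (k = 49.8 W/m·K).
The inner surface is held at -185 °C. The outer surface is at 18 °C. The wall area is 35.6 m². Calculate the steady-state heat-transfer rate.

Model the wall as resistances in series:
R_copper = L/(kA) = 0.002/(387×35.6) = 1.452×10^-7 K/W
R_polyisocyanurate foam = L/(kA) = 0.145/(0.0261×35.6) = 0.1561 K/W
R_carbon steel = L/(kA) = 0.0021/(49.8×35.6) = 1.185×10^-6 K/W
R_total = 0.1561 K/W
Q = ΔT / R_total = 203 / 0.1561

Q ≈ 1300 W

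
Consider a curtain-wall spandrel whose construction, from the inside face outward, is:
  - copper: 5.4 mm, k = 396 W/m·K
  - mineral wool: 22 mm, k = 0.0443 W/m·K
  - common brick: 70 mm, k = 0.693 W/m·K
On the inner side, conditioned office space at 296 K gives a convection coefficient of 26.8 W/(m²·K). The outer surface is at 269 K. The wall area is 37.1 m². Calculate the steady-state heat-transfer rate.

Q ≈ 1580 W

Series thermal resistances:
R_inner film = 1/(h_i·A) = 1/(26.8×37.1) = 0.001006 K/W
R_copper = L/(kA) = 0.0054/(396×37.1) = 3.676×10^-7 K/W
R_mineral wool = L/(kA) = 0.022/(0.0443×37.1) = 0.01339 K/W
R_common brick = L/(kA) = 0.07/(0.693×37.1) = 0.002723 K/W
R_total = 0.01711 K/W
Q = ΔT / R_total = 27 / 0.01711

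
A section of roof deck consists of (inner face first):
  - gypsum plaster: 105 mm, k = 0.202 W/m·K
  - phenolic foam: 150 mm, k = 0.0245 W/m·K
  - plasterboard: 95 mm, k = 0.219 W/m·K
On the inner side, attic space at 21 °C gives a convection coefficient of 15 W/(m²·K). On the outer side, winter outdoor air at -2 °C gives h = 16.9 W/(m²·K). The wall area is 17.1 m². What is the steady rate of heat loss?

Series thermal resistances:
R_inner film = 1/(h_i·A) = 1/(15×17.1) = 0.003899 K/W
R_gypsum plaster = L/(kA) = 0.105/(0.202×17.1) = 0.0304 K/W
R_phenolic foam = L/(kA) = 0.15/(0.0245×17.1) = 0.358 K/W
R_plasterboard = L/(kA) = 0.095/(0.219×17.1) = 0.02537 K/W
R_outer film = 1/(h_o·A) = 1/(16.9×17.1) = 0.00346 K/W
R_total = 0.4212 K/W
Q = ΔT / R_total = 23 / 0.4212

Q ≈ 54.6 W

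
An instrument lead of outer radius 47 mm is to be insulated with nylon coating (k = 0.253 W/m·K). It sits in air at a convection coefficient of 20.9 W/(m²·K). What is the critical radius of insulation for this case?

For a cylinder r_cr = k/h = 0.253/20.9
r_cr = 12.1 mm; since the bare radius (47 mm) is above r_cr, any added insulation will reduce heat loss.

r_cr ≈ 12.1 mm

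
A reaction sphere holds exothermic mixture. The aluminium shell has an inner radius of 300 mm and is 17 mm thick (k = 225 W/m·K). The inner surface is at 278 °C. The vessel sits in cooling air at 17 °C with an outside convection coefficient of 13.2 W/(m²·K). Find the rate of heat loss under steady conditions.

For a spherical shell R = (1/r₁ − 1/r₂)/(4πk); film R = 1/(h·4πr²). In series:
R_aluminium shell = (1/0.3 − 1/0.317)/(4π×225) = 6.322×10^-5 K/W
R_outer film = 1/(h·4πr_o²) = 1/(13.2×4π×0.317²) = 0.05999 K/W
R_total = 0.06006 K/W
Q = ΔT/R_total = 261/0.06006

Q ≈ 4350 W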